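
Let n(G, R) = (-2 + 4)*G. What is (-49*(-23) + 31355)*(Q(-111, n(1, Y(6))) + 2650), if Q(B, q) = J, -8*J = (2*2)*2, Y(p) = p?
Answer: 86044818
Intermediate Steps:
n(G, R) = 2*G
J = -1 (J = -2*2*2/8 = -2/2 = -1/8*8 = -1)
Q(B, q) = -1
(-49*(-23) + 31355)*(Q(-111, n(1, Y(6))) + 2650) = (-49*(-23) + 31355)*(-1 + 2650) = (1127 + 31355)*2649 = 32482*2649 = 86044818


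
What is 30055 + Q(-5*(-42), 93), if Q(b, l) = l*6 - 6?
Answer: 30607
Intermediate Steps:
Q(b, l) = -6 + 6*l (Q(b, l) = 6*l - 6 = -6 + 6*l)
30055 + Q(-5*(-42), 93) = 30055 + (-6 + 6*93) = 30055 + (-6 + 558) = 30055 + 552 = 30607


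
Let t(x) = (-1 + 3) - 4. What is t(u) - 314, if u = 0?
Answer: -316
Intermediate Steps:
t(x) = -2 (t(x) = 2 - 4 = -2)
t(u) - 314 = -2 - 314 = -316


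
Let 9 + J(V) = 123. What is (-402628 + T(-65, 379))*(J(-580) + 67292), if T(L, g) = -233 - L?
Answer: -27150867176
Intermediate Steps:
J(V) = 114 (J(V) = -9 + 123 = 114)
(-402628 + T(-65, 379))*(J(-580) + 67292) = (-402628 + (-233 - 1*(-65)))*(114 + 67292) = (-402628 + (-233 + 65))*67406 = (-402628 - 168)*67406 = -402796*67406 = -27150867176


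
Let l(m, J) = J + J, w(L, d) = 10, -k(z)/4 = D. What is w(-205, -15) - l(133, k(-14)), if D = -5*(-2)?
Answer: 90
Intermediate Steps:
D = 10
k(z) = -40 (k(z) = -4*10 = -40)
l(m, J) = 2*J
w(-205, -15) - l(133, k(-14)) = 10 - 2*(-40) = 10 - 1*(-80) = 10 + 80 = 90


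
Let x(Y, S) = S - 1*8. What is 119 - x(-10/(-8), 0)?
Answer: 127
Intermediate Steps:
x(Y, S) = -8 + S (x(Y, S) = S - 8 = -8 + S)
119 - x(-10/(-8), 0) = 119 - (-8 + 0) = 119 - 1*(-8) = 119 + 8 = 127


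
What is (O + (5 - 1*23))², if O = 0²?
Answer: 324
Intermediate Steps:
O = 0
(O + (5 - 1*23))² = (0 + (5 - 1*23))² = (0 + (5 - 23))² = (0 - 18)² = (-18)² = 324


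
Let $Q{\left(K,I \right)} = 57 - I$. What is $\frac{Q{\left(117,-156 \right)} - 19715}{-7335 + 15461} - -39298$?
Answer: $\frac{159658023}{4063} \approx 39296.0$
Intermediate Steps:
$\frac{Q{\left(117,-156 \right)} - 19715}{-7335 + 15461} - -39298 = \frac{\left(57 - -156\right) - 19715}{-7335 + 15461} - -39298 = \frac{\left(57 + 156\right) - 19715}{8126} + 39298 = \left(213 - 19715\right) \frac{1}{8126} + 39298 = \left(-19502\right) \frac{1}{8126} + 39298 = - \frac{9751}{4063} + 39298 = \frac{159658023}{4063}$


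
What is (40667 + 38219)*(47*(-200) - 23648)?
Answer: -2607024528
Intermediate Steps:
(40667 + 38219)*(47*(-200) - 23648) = 78886*(-9400 - 23648) = 78886*(-33048) = -2607024528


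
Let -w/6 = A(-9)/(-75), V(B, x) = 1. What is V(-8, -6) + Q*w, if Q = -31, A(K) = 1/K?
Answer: 287/225 ≈ 1.2756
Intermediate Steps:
w = -2/225 (w = -6/((-9)*(-75)) = -(-2)*(-1)/(3*75) = -6*1/675 = -2/225 ≈ -0.0088889)
V(-8, -6) + Q*w = 1 - 31*(-2/225) = 1 + 62/225 = 287/225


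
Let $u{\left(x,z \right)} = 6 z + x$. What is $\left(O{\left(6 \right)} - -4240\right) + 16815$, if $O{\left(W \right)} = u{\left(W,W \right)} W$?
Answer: $21307$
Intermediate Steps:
$u{\left(x,z \right)} = x + 6 z$
$O{\left(W \right)} = 7 W^{2}$ ($O{\left(W \right)} = \left(W + 6 W\right) W = 7 W W = 7 W^{2}$)
$\left(O{\left(6 \right)} - -4240\right) + 16815 = \left(7 \cdot 6^{2} - -4240\right) + 16815 = \left(7 \cdot 36 + 4240\right) + 16815 = \left(252 + 4240\right) + 16815 = 4492 + 16815 = 21307$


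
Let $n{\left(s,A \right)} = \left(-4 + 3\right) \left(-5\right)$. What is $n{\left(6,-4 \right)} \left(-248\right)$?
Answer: $-1240$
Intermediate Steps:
$n{\left(s,A \right)} = 5$ ($n{\left(s,A \right)} = \left(-1\right) \left(-5\right) = 5$)
$n{\left(6,-4 \right)} \left(-248\right) = 5 \left(-248\right) = -1240$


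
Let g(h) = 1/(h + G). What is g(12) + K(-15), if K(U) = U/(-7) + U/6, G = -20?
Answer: -27/56 ≈ -0.48214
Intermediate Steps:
g(h) = 1/(-20 + h) (g(h) = 1/(h - 20) = 1/(-20 + h))
K(U) = U/42 (K(U) = U*(-⅐) + U*(⅙) = -U/7 + U/6 = U/42)
g(12) + K(-15) = 1/(-20 + 12) + (1/42)*(-15) = 1/(-8) - 5/14 = -⅛ - 5/14 = -27/56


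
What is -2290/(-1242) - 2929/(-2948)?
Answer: 5194369/1830708 ≈ 2.8374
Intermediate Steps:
-2290/(-1242) - 2929/(-2948) = -2290*(-1/1242) - 2929*(-1/2948) = 1145/621 + 2929/2948 = 5194369/1830708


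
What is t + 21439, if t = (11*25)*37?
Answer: 31614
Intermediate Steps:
t = 10175 (t = 275*37 = 10175)
t + 21439 = 10175 + 21439 = 31614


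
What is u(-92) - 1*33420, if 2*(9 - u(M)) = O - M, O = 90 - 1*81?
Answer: -66923/2 ≈ -33462.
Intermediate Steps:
O = 9 (O = 90 - 81 = 9)
u(M) = 9/2 + M/2 (u(M) = 9 - (9 - M)/2 = 9 + (-9/2 + M/2) = 9/2 + M/2)
u(-92) - 1*33420 = (9/2 + (½)*(-92)) - 1*33420 = (9/2 - 46) - 33420 = -83/2 - 33420 = -66923/2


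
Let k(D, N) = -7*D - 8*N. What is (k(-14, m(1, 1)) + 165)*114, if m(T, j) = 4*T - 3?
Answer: 29070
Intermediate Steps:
m(T, j) = -3 + 4*T
k(D, N) = -8*N - 7*D
(k(-14, m(1, 1)) + 165)*114 = ((-8*(-3 + 4*1) - 7*(-14)) + 165)*114 = ((-8*(-3 + 4) + 98) + 165)*114 = ((-8*1 + 98) + 165)*114 = ((-8 + 98) + 165)*114 = (90 + 165)*114 = 255*114 = 29070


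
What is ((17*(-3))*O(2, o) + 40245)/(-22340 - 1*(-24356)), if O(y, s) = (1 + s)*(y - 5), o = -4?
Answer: 6631/336 ≈ 19.735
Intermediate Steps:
O(y, s) = (1 + s)*(-5 + y)
((17*(-3))*O(2, o) + 40245)/(-22340 - 1*(-24356)) = ((17*(-3))*(-5 + 2 - 5*(-4) - 4*2) + 40245)/(-22340 - 1*(-24356)) = (-51*(-5 + 2 + 20 - 8) + 40245)/(-22340 + 24356) = (-51*9 + 40245)/2016 = (-459 + 40245)*(1/2016) = 39786*(1/2016) = 6631/336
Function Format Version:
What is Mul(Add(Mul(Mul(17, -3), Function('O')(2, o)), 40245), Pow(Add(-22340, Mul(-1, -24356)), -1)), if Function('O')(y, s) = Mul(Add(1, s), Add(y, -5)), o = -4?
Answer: Rational(6631, 336) ≈ 19.735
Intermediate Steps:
Function('O')(y, s) = Mul(Add(1, s), Add(-5, y))
Mul(Add(Mul(Mul(17, -3), Function('O')(2, o)), 40245), Pow(Add(-22340, Mul(-1, -24356)), -1)) = Mul(Add(Mul(Mul(17, -3), Add(-5, 2, Mul(-5, -4), Mul(-4, 2))), 40245), Pow(Add(-22340, Mul(-1, -24356)), -1)) = Mul(Add(Mul(-51, Add(-5, 2, 20, -8)), 40245), Pow(Add(-22340, 24356), -1)) = Mul(Add(Mul(-51, 9), 40245), Pow(2016, -1)) = Mul(Add(-459, 40245), Rational(1, 2016)) = Mul(39786, Rational(1, 2016)) = Rational(6631, 336)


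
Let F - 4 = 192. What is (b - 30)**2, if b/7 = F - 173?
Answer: 17161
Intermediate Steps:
F = 196 (F = 4 + 192 = 196)
b = 161 (b = 7*(196 - 173) = 7*23 = 161)
(b - 30)**2 = (161 - 30)**2 = 131**2 = 17161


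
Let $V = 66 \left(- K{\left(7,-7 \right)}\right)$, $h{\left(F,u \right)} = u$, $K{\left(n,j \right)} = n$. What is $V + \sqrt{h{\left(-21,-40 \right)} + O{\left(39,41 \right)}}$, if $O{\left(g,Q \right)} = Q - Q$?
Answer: $-462 + 2 i \sqrt{10} \approx -462.0 + 6.3246 i$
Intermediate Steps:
$O{\left(g,Q \right)} = 0$
$V = -462$ ($V = 66 \left(\left(-1\right) 7\right) = 66 \left(-7\right) = -462$)
$V + \sqrt{h{\left(-21,-40 \right)} + O{\left(39,41 \right)}} = -462 + \sqrt{-40 + 0} = -462 + \sqrt{-40} = -462 + 2 i \sqrt{10}$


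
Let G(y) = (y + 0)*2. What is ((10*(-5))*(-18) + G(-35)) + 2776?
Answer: 3606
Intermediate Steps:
G(y) = 2*y (G(y) = y*2 = 2*y)
((10*(-5))*(-18) + G(-35)) + 2776 = ((10*(-5))*(-18) + 2*(-35)) + 2776 = (-50*(-18) - 70) + 2776 = (900 - 70) + 2776 = 830 + 2776 = 3606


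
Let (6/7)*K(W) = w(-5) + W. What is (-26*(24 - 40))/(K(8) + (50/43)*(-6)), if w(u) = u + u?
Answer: -53664/1201 ≈ -44.683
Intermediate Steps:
w(u) = 2*u
K(W) = -35/3 + 7*W/6 (K(W) = 7*(2*(-5) + W)/6 = 7*(-10 + W)/6 = -35/3 + 7*W/6)
(-26*(24 - 40))/(K(8) + (50/43)*(-6)) = (-26*(24 - 40))/((-35/3 + (7/6)*8) + (50/43)*(-6)) = (-26*(-16))/((-35/3 + 28/3) + (50*(1/43))*(-6)) = 416/(-7/3 + (50/43)*(-6)) = 416/(-7/3 - 300/43) = 416/(-1201/129) = 416*(-129/1201) = -53664/1201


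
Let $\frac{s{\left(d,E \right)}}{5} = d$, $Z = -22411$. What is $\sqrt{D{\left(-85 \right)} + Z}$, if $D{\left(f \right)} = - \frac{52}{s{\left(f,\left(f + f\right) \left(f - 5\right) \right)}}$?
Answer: $\frac{i \sqrt{161918591}}{85} \approx 149.7 i$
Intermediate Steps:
$s{\left(d,E \right)} = 5 d$
$D{\left(f \right)} = - \frac{52}{5 f}$
$\sqrt{D{\left(-85 \right)} + Z} = \sqrt{- \frac{52}{5 \left(-85\right)} - 22411} = \sqrt{\left(- \frac{52}{5}\right) \left(- \frac{1}{85}\right) - 22411} = \sqrt{\frac{52}{425} - 22411} = \sqrt{- \frac{9524623}{425}} = \frac{i \sqrt{161918591}}{85}$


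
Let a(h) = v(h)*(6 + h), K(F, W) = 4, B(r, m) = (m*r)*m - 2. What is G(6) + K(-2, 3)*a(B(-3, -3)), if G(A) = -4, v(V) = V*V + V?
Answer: -74708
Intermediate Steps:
v(V) = V + V² (v(V) = V² + V = V + V²)
B(r, m) = -2 + r*m² (B(r, m) = r*m² - 2 = -2 + r*m²)
a(h) = h*(1 + h)*(6 + h) (a(h) = (h*(1 + h))*(6 + h) = h*(1 + h)*(6 + h))
G(6) + K(-2, 3)*a(B(-3, -3)) = -4 + 4*((-2 - 3*(-3)²)*(1 + (-2 - 3*(-3)²))*(6 + (-2 - 3*(-3)²))) = -4 + 4*((-2 - 3*9)*(1 + (-2 - 3*9))*(6 + (-2 - 3*9))) = -4 + 4*((-2 - 27)*(1 + (-2 - 27))*(6 + (-2 - 27))) = -4 + 4*(-29*(1 - 29)*(6 - 29)) = -4 + 4*(-29*(-28)*(-23)) = -4 + 4*(-18676) = -4 - 74704 = -74708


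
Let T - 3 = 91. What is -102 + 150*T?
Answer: 13998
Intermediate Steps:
T = 94 (T = 3 + 91 = 94)
-102 + 150*T = -102 + 150*94 = -102 + 14100 = 13998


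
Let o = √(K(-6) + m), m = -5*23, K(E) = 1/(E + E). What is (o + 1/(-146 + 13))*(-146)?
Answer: 146/133 - 73*I*√4143/3 ≈ 1.0977 - 1566.2*I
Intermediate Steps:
K(E) = 1/(2*E)
m = -115
o = I*√4143/6 (o = √((½)/(-6) - 115) = √((½)*(-⅙) - 115) = √(-1/12 - 115) = √(-1381/12) = I*√4143/6 ≈ 10.728*I)
(o + 1/(-146 + 13))*(-146) = (I*√4143/6 + 1/(-146 + 13))*(-146) = (I*√4143/6 + 1/(-133))*(-146) = (I*√4143/6 - 1/133)*(-146) = (-1/133 + I*√4143/6)*(-146) = 146/133 - 73*I*√4143/3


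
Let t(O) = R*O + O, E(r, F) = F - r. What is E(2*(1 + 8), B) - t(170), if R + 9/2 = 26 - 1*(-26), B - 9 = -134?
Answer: -8388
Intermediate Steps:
B = -125 (B = 9 - 134 = -125)
R = 95/2 (R = -9/2 + (26 - 1*(-26)) = -9/2 + (26 + 26) = -9/2 + 52 = 95/2 ≈ 47.500)
t(O) = 97*O/2 (t(O) = 95*O/2 + O = 97*O/2)
E(2*(1 + 8), B) - t(170) = (-125 - 2*(1 + 8)) - 97*170/2 = (-125 - 2*9) - 1*8245 = (-125 - 1*18) - 8245 = (-125 - 18) - 8245 = -143 - 8245 = -8388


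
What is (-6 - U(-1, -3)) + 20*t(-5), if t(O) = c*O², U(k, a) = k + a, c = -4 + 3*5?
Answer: 5498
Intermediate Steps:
c = 11 (c = -4 + 15 = 11)
U(k, a) = a + k
t(O) = 11*O²
(-6 - U(-1, -3)) + 20*t(-5) = (-6 - (-3 - 1)) + 20*(11*(-5)²) = (-6 - 1*(-4)) + 20*(11*25) = (-6 + 4) + 20*275 = -2 + 5500 = 5498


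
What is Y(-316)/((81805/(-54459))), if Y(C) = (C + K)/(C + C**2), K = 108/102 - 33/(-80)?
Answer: 2588369709/1230478088000 ≈ 0.0021035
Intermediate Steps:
K = 2001/1360 (K = 108*(1/102) - 33*(-1/80) = 18/17 + 33/80 = 2001/1360 ≈ 1.4713)
Y(C) = (2001/1360 + C)/(C + C**2) (Y(C) = (C + 2001/1360)/(C + C**2) = (2001/1360 + C)/(C + C**2))
Y(-316)/((81805/(-54459))) = ((2001/1360 - 316)/((-316)*(1 - 316)))/((81805/(-54459))) = (-1/316*(-427759/1360)/(-315))/((81805*(-1/54459))) = (-1/316*(-1/315)*(-427759/1360))/(-81805/54459) = -427759/135374400*(-54459/81805) = 2588369709/1230478088000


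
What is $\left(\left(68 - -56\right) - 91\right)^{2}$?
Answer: $1089$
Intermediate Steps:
$\left(\left(68 - -56\right) - 91\right)^{2} = \left(\left(68 + 56\right) - 91\right)^{2} = \left(124 - 91\right)^{2} = 33^{2} = 1089$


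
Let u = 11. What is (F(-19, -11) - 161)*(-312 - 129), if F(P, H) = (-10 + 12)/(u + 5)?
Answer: 567567/8 ≈ 70946.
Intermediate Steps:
F(P, H) = ⅛ (F(P, H) = (-10 + 12)/(11 + 5) = 2/16 = 2*(1/16) = ⅛)
(F(-19, -11) - 161)*(-312 - 129) = (⅛ - 161)*(-312 - 129) = -1287/8*(-441) = 567567/8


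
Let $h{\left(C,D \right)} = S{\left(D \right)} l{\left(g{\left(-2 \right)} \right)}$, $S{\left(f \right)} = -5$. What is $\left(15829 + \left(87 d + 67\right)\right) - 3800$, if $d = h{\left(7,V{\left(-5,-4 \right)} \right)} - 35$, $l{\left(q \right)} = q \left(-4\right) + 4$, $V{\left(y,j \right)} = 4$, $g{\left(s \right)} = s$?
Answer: $3831$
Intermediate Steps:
$l{\left(q \right)} = 4 - 4 q$ ($l{\left(q \right)} = - 4 q + 4 = 4 - 4 q$)
$h{\left(C,D \right)} = -60$ ($h{\left(C,D \right)} = - 5 \left(4 - -8\right) = - 5 \left(4 + 8\right) = \left(-5\right) 12 = -60$)
$d = -95$ ($d = -60 - 35 = -95$)
$\left(15829 + \left(87 d + 67\right)\right) - 3800 = \left(15829 + \left(87 \left(-95\right) + 67\right)\right) - 3800 = \left(15829 + \left(-8265 + 67\right)\right) - 3800 = \left(15829 - 8198\right) - 3800 = 7631 - 3800 = 3831$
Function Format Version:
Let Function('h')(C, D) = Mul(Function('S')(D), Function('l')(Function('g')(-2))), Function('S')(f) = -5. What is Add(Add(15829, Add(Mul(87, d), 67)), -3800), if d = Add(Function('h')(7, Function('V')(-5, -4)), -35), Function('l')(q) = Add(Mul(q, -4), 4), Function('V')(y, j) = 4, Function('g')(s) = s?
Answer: 3831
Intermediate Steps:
Function('l')(q) = Add(4, Mul(-4, q)) (Function('l')(q) = Add(Mul(-4, q), 4) = Add(4, Mul(-4, q)))
Function('h')(C, D) = -60 (Function('h')(C, D) = Mul(-5, Add(4, Mul(-4, -2))) = Mul(-5, Add(4, 8)) = Mul(-5, 12) = -60)
d = -95 (d = Add(-60, -35) = -95)
Add(Add(15829, Add(Mul(87, d), 67)), -3800) = Add(Add(15829, Add(Mul(87, -95), 67)), -3800) = Add(Add(15829, Add(-8265, 67)), -3800) = Add(Add(15829, -8198), -3800) = Add(7631, -3800) = 3831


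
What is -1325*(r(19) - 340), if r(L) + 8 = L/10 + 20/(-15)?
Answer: 2762095/6 ≈ 4.6035e+5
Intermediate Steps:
r(L) = -28/3 + L/10 (r(L) = -8 + (L/10 + 20/(-15)) = -8 + (L*(⅒) + 20*(-1/15)) = -8 + (L/10 - 4/3) = -8 + (-4/3 + L/10) = -28/3 + L/10)
-1325*(r(19) - 340) = -1325*((-28/3 + (⅒)*19) - 340) = -1325*((-28/3 + 19/10) - 340) = -1325*(-223/30 - 340) = -1325*(-10423/30) = 2762095/6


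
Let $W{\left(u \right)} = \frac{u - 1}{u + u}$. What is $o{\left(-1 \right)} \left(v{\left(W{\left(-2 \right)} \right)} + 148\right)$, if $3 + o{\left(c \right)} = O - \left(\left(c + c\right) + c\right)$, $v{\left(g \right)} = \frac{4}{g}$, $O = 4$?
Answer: $\frac{1840}{3} \approx 613.33$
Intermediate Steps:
$W{\left(u \right)} = \frac{-1 + u}{2 u}$
$o{\left(c \right)} = 1 - 3 c$ ($o{\left(c \right)} = -3 - \left(-4 + 3 c\right) = 1 - 3 c$)
$o{\left(-1 \right)} \left(v{\left(W{\left(-2 \right)} \right)} + 148\right) = \left(1 - -3\right) \left(\frac{4}{\frac{1}{2} \frac{1}{-2} \left(-1 - 2\right)} + 148\right) = \left(1 + 3\right) \left(\frac{4}{\frac{1}{2} \left(- \frac{1}{2}\right) \left(-3\right)} + 148\right) = 4 \left(\frac{4}{\frac{3}{4}} + 148\right) = 4 \left(4 \cdot \frac{4}{3} + 148\right) = 4 \left(\frac{16}{3} + 148\right) = 4 \cdot \frac{460}{3} = \frac{1840}{3}$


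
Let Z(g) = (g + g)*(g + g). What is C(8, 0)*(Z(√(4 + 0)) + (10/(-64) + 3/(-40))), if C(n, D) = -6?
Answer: -7569/80 ≈ -94.613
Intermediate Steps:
Z(g) = 4*g² (Z(g) = (2*g)*(2*g) = 4*g²)
C(8, 0)*(Z(√(4 + 0)) + (10/(-64) + 3/(-40))) = -6*(4*(√(4 + 0))² + (10/(-64) + 3/(-40))) = -6*(4*(√4)² + (10*(-1/64) + 3*(-1/40))) = -6*(4*2² + (-5/32 - 3/40)) = -6*(4*4 - 37/160) = -6*(16 - 37/160) = -6*2523/160 = -7569/80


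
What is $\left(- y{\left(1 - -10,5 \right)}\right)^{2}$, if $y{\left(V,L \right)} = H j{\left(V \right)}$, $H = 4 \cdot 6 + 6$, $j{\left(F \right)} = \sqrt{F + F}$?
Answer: $19800$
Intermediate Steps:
$j{\left(F \right)} = \sqrt{2} \sqrt{F}$ ($j{\left(F \right)} = \sqrt{2 F} = \sqrt{2} \sqrt{F}$)
$H = 30$ ($H = 24 + 6 = 30$)
$y{\left(V,L \right)} = 30 \sqrt{2} \sqrt{V}$
$\left(- y{\left(1 - -10,5 \right)}\right)^{2} = \left(- 30 \sqrt{2} \sqrt{1 - -10}\right)^{2} = \left(- 30 \sqrt{2} \sqrt{1 + 10}\right)^{2} = \left(- 30 \sqrt{2} \sqrt{11}\right)^{2} = \left(- 30 \sqrt{22}\right)^{2} = 19800$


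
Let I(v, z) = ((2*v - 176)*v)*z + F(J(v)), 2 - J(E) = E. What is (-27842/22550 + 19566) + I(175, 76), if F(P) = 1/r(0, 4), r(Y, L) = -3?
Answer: 78939581912/33825 ≈ 2.3338e+6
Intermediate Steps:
J(E) = 2 - E
F(P) = -1/3 (F(P) = 1/(-3) = -1/3)
I(v, z) = -1/3 + v*z*(-176 + 2*v) (I(v, z) = ((2*v - 176)*v)*z - 1/3 = ((-176 + 2*v)*v)*z - 1/3 = (v*(-176 + 2*v))*z - 1/3 = v*z*(-176 + 2*v) - 1/3 = -1/3 + v*z*(-176 + 2*v))
(-27842/22550 + 19566) + I(175, 76) = (-27842/22550 + 19566) + (-1/3 - 176*175*76 + 2*76*175**2) = (-27842*1/22550 + 19566) + (-1/3 - 2340800 + 2*76*30625) = (-13921/11275 + 19566) + (-1/3 - 2340800 + 4655000) = 220592729/11275 + 6942599/3 = 78939581912/33825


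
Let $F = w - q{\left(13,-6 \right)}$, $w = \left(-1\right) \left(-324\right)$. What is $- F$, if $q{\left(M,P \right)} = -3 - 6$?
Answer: $-333$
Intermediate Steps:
$w = 324$
$q{\left(M,P \right)} = -9$ ($q{\left(M,P \right)} = -3 - 6 = -9$)
$F = 333$ ($F = 324 - -9 = 324 + 9 = 333$)
$- F = \left(-1\right) 333 = -333$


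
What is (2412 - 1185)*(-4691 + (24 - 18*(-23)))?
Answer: -5218431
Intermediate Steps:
(2412 - 1185)*(-4691 + (24 - 18*(-23))) = 1227*(-4691 + (24 + 414)) = 1227*(-4691 + 438) = 1227*(-4253) = -5218431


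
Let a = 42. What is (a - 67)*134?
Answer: -3350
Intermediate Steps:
(a - 67)*134 = (42 - 67)*134 = -25*134 = -3350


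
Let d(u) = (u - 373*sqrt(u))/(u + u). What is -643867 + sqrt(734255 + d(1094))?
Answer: -643867 + sqrt(878783415598 - 204031*sqrt(1094))/1094 ≈ -6.4301e+5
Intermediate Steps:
d(u) = (u - 373*sqrt(u))/(2*u) (d(u) = (u - 373*sqrt(u))/((2*u)) = (u - 373*sqrt(u))*(1/(2*u)) = (u - 373*sqrt(u))/(2*u))
-643867 + sqrt(734255 + d(1094)) = -643867 + sqrt(734255 + (1/2 - 373*sqrt(1094)/2188)) = -643867 + sqrt(1468511/2 - 373*sqrt(1094)/2188)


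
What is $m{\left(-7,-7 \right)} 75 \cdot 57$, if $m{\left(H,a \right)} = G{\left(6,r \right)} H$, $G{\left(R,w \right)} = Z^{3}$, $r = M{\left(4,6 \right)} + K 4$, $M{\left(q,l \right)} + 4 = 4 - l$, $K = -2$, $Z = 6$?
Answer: $-6463800$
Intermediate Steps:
$M{\left(q,l \right)} = - l$ ($M{\left(q,l \right)} = -4 - \left(-4 + l\right) = - l$)
$r = -14$ ($r = \left(-1\right) 6 - 8 = -6 - 8 = -14$)
$G{\left(R,w \right)} = 216$ ($G{\left(R,w \right)} = 6^{3} = 216$)
$m{\left(H,a \right)} = 216 H$
$m{\left(-7,-7 \right)} 75 \cdot 57 = 216 \left(-7\right) 75 \cdot 57 = \left(-1512\right) 75 \cdot 57 = \left(-113400\right) 57 = -6463800$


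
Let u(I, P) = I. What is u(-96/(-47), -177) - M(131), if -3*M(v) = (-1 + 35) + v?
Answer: 2681/47 ≈ 57.043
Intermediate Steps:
M(v) = -34/3 - v/3 (M(v) = -((-1 + 35) + v)/3 = -(34 + v)/3 = -34/3 - v/3)
u(-96/(-47), -177) - M(131) = -96/(-47) - (-34/3 - 1/3*131) = -96*(-1/47) - (-34/3 - 131/3) = 96/47 - 1*(-55) = 96/47 + 55 = 2681/47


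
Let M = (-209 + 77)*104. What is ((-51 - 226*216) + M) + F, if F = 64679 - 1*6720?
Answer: -4636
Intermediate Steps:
M = -13728 (M = -132*104 = -13728)
F = 57959 (F = 64679 - 6720 = 57959)
((-51 - 226*216) + M) + F = ((-51 - 226*216) - 13728) + 57959 = ((-51 - 48816) - 13728) + 57959 = (-48867 - 13728) + 57959 = -62595 + 57959 = -4636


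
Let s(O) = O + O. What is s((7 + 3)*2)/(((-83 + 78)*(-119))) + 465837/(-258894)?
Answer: -17787817/10269462 ≈ -1.7321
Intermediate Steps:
s(O) = 2*O
s((7 + 3)*2)/(((-83 + 78)*(-119))) + 465837/(-258894) = (2*((7 + 3)*2))/(((-83 + 78)*(-119))) + 465837/(-258894) = (2*(10*2))/((-5*(-119))) + 465837*(-1/258894) = (2*20)/595 - 155279/86298 = 40*(1/595) - 155279/86298 = 8/119 - 155279/86298 = -17787817/10269462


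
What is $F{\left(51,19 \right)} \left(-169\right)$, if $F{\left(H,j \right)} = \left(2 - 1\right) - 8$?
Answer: $1183$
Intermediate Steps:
$F{\left(H,j \right)} = -7$ ($F{\left(H,j \right)} = 1 - 8 = -7$)
$F{\left(51,19 \right)} \left(-169\right) = \left(-7\right) \left(-169\right) = 1183$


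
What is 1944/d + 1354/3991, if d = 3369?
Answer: 4106710/4481893 ≈ 0.91629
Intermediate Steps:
1944/d + 1354/3991 = 1944/3369 + 1354/3991 = 1944*(1/3369) + 1354*(1/3991) = 648/1123 + 1354/3991 = 4106710/4481893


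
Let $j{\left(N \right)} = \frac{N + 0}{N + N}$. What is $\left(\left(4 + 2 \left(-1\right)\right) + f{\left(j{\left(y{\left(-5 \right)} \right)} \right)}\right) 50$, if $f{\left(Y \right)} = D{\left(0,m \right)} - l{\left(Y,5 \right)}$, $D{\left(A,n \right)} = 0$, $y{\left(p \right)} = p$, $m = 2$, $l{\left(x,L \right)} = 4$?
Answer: $-100$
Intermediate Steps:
$j{\left(N \right)} = \frac{1}{2}$ ($j{\left(N \right)} = \frac{N}{2 N} = N \frac{1}{2 N} = \frac{1}{2}$)
$f{\left(Y \right)} = -4$ ($f{\left(Y \right)} = 0 - 4 = -4$)
$\left(\left(4 + 2 \left(-1\right)\right) + f{\left(j{\left(y{\left(-5 \right)} \right)} \right)}\right) 50 = \left(\left(4 + 2 \left(-1\right)\right) - 4\right) 50 = \left(\left(4 - 2\right) - 4\right) 50 = \left(2 - 4\right) 50 = \left(-2\right) 50 = -100$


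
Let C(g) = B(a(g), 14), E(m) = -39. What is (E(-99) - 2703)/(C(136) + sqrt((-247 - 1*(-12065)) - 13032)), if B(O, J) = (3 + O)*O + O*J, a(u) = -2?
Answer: 41130/1057 + 1371*I*sqrt(1214)/1057 ≈ 38.912 + 45.193*I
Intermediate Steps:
B(O, J) = J*O + O*(3 + O) (B(O, J) = O*(3 + O) + J*O = J*O + O*(3 + O))
C(g) = -30 (C(g) = -2*(3 + 14 - 2) = -2*15 = -30)
(E(-99) - 2703)/(C(136) + sqrt((-247 - 1*(-12065)) - 13032)) = (-39 - 2703)/(-30 + sqrt((-247 - 1*(-12065)) - 13032)) = -2742/(-30 + sqrt((-247 + 12065) - 13032)) = -2742/(-30 + sqrt(11818 - 13032)) = -2742/(-30 + sqrt(-1214)) = -2742/(-30 + I*sqrt(1214))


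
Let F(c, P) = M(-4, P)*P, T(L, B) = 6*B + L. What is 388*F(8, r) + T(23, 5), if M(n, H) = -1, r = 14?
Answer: -5379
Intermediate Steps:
T(L, B) = L + 6*B
F(c, P) = -P
388*F(8, r) + T(23, 5) = 388*(-1*14) + (23 + 6*5) = 388*(-14) + (23 + 30) = -5432 + 53 = -5379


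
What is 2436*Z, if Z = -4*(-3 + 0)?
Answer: 29232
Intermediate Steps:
Z = 12 (Z = -4*(-3) = 12)
2436*Z = 2436*12 = 29232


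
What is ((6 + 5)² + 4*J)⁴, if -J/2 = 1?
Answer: 163047361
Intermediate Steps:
J = -2 (J = -2*1 = -2)
((6 + 5)² + 4*J)⁴ = ((6 + 5)² + 4*(-2))⁴ = (11² - 8)⁴ = (121 - 8)⁴ = 113⁴ = 163047361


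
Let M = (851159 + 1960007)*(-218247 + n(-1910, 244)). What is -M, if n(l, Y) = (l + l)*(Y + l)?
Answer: -17277069217918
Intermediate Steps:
n(l, Y) = 2*l*(Y + l) (n(l, Y) = (2*l)*(Y + l) = 2*l*(Y + l))
M = 17277069217918 (M = (851159 + 1960007)*(-218247 + 2*(-1910)*(244 - 1910)) = 2811166*(-218247 + 2*(-1910)*(-1666)) = 2811166*(-218247 + 6364120) = 2811166*6145873 = 17277069217918)
-M = -1*17277069217918 = -17277069217918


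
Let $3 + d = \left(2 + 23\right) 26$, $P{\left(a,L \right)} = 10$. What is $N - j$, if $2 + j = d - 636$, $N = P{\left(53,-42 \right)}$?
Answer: $1$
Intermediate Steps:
$N = 10$
$d = 647$ ($d = -3 + \left(2 + 23\right) 26 = -3 + 25 \cdot 26 = -3 + 650 = 647$)
$j = 9$ ($j = -2 + \left(647 - 636\right) = -2 + 11 = 9$)
$N - j = 10 - 9 = 1$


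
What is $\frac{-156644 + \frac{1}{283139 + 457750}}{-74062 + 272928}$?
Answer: $- \frac{116055816515}{147337631874} \approx -0.78769$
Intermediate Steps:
$\frac{-156644 + \frac{1}{283139 + 457750}}{-74062 + 272928} = \frac{-156644 + \frac{1}{740889}}{198866} = \left(-156644 + \frac{1}{740889}\right) \frac{1}{198866} = \left(- \frac{116055816515}{740889}\right) \frac{1}{198866} = - \frac{116055816515}{147337631874}$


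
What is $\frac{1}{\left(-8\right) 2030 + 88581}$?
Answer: $\frac{1}{72341} \approx 1.3823 \cdot 10^{-5}$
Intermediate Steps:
$\frac{1}{\left(-8\right) 2030 + 88581} = \frac{1}{-16240 + 88581} = \frac{1}{72341}$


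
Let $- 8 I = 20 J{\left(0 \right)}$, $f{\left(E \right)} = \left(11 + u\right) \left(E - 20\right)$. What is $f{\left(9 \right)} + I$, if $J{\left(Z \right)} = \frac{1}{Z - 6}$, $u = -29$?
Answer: $\frac{2381}{12} \approx 198.42$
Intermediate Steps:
$f{\left(E \right)} = 360 - 18 E$ ($f{\left(E \right)} = \left(11 - 29\right) \left(E - 20\right) = - 18 \left(-20 + E\right) = 360 - 18 E$)
$J{\left(Z \right)} = \frac{1}{-6 + Z}$
$I = \frac{5}{12}$ ($I = - \frac{20 \frac{1}{-6 + 0}}{8} = - \frac{20 \frac{1}{-6}}{8} = - \frac{20 \left(- \frac{1}{6}\right)}{8} = \left(- \frac{1}{8}\right) \left(- \frac{10}{3}\right) = \frac{5}{12} \approx 0.41667$)
$f{\left(9 \right)} + I = \left(360 - 162\right) + \frac{5}{12} = 198 + \frac{5}{12} = \frac{2381}{12}$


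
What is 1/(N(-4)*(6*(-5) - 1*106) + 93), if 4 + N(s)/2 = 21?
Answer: -1/4531 ≈ -0.00022070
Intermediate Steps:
N(s) = 34 (N(s) = -8 + 2*21 = -8 + 42 = 34)
1/(N(-4)*(6*(-5) - 1*106) + 93) = 1/(34*(6*(-5) - 1*106) + 93) = 1/(34*(-30 - 106) + 93) = 1/(34*(-136) + 93) = 1/(-4624 + 93) = 1/(-4531) = -1/4531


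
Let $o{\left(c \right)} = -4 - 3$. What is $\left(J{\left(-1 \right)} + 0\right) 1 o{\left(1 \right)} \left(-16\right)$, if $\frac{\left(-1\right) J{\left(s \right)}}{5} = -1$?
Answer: $560$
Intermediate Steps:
$J{\left(s \right)} = 5$ ($J{\left(s \right)} = \left(-5\right) \left(-1\right) = 5$)
$o{\left(c \right)} = -7$ ($o{\left(c \right)} = -4 - 3 = -7$)
$\left(J{\left(-1 \right)} + 0\right) 1 o{\left(1 \right)} \left(-16\right) = \left(5 + 0\right) 1 \left(-7\right) \left(-16\right) = 5 \cdot 1 \left(-7\right) \left(-16\right) = 5 \left(-7\right) \left(-16\right) = \left(-35\right) \left(-16\right) = 560$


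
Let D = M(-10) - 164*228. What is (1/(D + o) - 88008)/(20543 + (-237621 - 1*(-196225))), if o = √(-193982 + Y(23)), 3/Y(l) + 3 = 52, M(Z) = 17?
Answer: 1204955296823459/285507372023244 + I*√9505115/203933837159460 ≈ 4.2204 + 1.5118e-11*I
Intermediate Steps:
Y(l) = 3/49 (Y(l) = 3/(-3 + 52) = 3/49)
o = I*√9505115/7 (o = √(-193982 + 3/49) = √(-9505115/49) = I*√9505115/7 ≈ 440.43*I)
D = -37375 (D = 17 - 164*228 = 17 - 37392 = -37375)
(1/(D + o) - 88008)/(20543 + (-237621 - 1*(-196225))) = (1/(-37375 + I*√9505115/7) - 88008)/(20543 + (-237621 - 1*(-196225))) = (-88008 + 1/(-37375 + I*√9505115/7))/(20543 + (-237621 + 196225)) = (-88008 + 1/(-37375 + I*√9505115/7))/(20543 - 41396) = (-88008 + 1/(-37375 + I*√9505115/7))/(-20853) = (-88008 + 1/(-37375 + I*√9505115/7))*(-1/20853) = 29336/6951 - 1/(20853*(-37375 + I*√9505115/7))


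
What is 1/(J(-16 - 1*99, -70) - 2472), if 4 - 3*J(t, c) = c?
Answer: -3/7342 ≈ -0.00040861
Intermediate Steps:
J(t, c) = 4/3 - c/3
1/(J(-16 - 1*99, -70) - 2472) = 1/((4/3 - ⅓*(-70)) - 2472) = 1/((4/3 + 70/3) - 2472) = 1/(74/3 - 2472) = 1/(-7342/3) = -3/7342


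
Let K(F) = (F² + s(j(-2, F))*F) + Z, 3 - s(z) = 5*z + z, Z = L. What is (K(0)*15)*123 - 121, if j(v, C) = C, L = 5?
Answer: 9104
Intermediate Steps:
Z = 5
s(z) = 3 - 6*z (s(z) = 3 - (5*z + z) = 3 - 6*z)
K(F) = 5 + F² + F*(3 - 6*F) (K(F) = (F² + (3 - 6*F)*F) + 5 = (F² + F*(3 - 6*F)) + 5 = 5 + F² + F*(3 - 6*F))
(K(0)*15)*123 - 121 = ((5 - 5*0² + 3*0)*15)*123 - 121 = ((5 - 5*0 + 0)*15)*123 - 121 = ((5 + 0 + 0)*15)*123 - 121 = (5*15)*123 - 121 = 75*123 - 121 = 9225 - 121 = 9104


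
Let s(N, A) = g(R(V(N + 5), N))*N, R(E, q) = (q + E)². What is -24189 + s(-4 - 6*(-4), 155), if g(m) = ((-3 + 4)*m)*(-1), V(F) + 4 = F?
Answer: -57809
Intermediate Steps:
V(F) = -4 + F
R(E, q) = (E + q)²
g(m) = -m (g(m) = (1*m)*(-1) = m*(-1) = -m)
s(N, A) = -N*(1 + 2*N)² (s(N, A) = (-((-4 + (N + 5)) + N)²)*N = (-((-4 + (5 + N)) + N)²)*N = (-((1 + N) + N)²)*N = (-(1 + 2*N)²)*N = -N*(1 + 2*N)²)
-24189 + s(-4 - 6*(-4), 155) = -24189 - (-4 - 6*(-4))*(1 + 2*(-4 - 6*(-4)))² = -24189 - (-4 + 24)*(1 + 2*(-4 + 24))² = -24189 - 1*20*(1 + 2*20)² = -24189 - 1*20*(1 + 40)² = -24189 - 1*20*41² = -24189 - 1*20*1681 = -24189 - 33620 = -57809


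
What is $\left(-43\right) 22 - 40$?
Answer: $-986$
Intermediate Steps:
$\left(-43\right) 22 - 40 = -946 - 40 = -986$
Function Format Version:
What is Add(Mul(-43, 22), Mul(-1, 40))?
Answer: -986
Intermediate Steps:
Add(Mul(-43, 22), Mul(-1, 40)) = Add(-946, -40) = -986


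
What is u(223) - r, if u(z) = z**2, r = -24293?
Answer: 74022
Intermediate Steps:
u(223) - r = 223**2 - 1*(-24293) = 49729 + 24293 = 74022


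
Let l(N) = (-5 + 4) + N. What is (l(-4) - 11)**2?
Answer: 256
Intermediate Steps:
l(N) = -1 + N
(l(-4) - 11)**2 = ((-1 - 4) - 11)**2 = (-5 - 11)**2 = (-16)**2 = 256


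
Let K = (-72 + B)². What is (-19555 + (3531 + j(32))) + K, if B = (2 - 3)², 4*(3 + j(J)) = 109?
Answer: -43835/4 ≈ -10959.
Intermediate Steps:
j(J) = 97/4 (j(J) = -3 + (¼)*109 = -3 + 109/4 = 97/4)
B = 1 (B = (-1)² = 1)
K = 5041 (K = (-72 + 1)² = (-71)² = 5041)
(-19555 + (3531 + j(32))) + K = (-19555 + (3531 + 97/4)) + 5041 = (-19555 + 14221/4) + 5041 = -63999/4 + 5041 = -43835/4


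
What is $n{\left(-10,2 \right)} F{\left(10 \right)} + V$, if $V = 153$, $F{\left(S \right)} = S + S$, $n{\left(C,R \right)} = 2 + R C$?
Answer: $-207$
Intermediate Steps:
$n{\left(C,R \right)} = 2 + C R$
$F{\left(S \right)} = 2 S$
$n{\left(-10,2 \right)} F{\left(10 \right)} + V = \left(2 - 20\right) 2 \cdot 10 + 153 = \left(2 - 20\right) 20 + 153 = \left(-18\right) 20 + 153 = -360 + 153 = -207$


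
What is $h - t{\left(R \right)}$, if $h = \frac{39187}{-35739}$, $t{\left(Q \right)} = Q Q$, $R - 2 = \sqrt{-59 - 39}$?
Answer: $\frac{3320279}{35739} - 28 i \sqrt{2} \approx 92.904 - 39.598 i$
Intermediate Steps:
$R = 2 + 7 i \sqrt{2}$ ($R = 2 + \sqrt{-59 - 39} = 2 + \sqrt{-98} = 2 + 7 i \sqrt{2} \approx 2.0 + 9.8995 i$)
$t{\left(Q \right)} = Q^{2}$
$h = - \frac{39187}{35739}$ ($h = 39187 \left(- \frac{1}{35739}\right) = - \frac{39187}{35739} \approx -1.0965$)
$h - t{\left(R \right)} = - \frac{39187}{35739} - \left(2 + 7 i \sqrt{2}\right)^{2}$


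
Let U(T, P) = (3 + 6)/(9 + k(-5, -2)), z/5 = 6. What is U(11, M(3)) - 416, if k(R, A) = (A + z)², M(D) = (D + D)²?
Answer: -329879/793 ≈ -415.99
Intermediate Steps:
z = 30 (z = 5*6 = 30)
M(D) = 4*D² (M(D) = (2*D)² = 4*D²)
k(R, A) = (30 + A)² (k(R, A) = (A + 30)² = (30 + A)²)
U(T, P) = 9/793 (U(T, P) = (3 + 6)/(9 + (30 - 2)²) = 9/(9 + 28²) = 9/(9 + 784) = 9/793)
U(11, M(3)) - 416 = 9/793 - 416 = -329879/793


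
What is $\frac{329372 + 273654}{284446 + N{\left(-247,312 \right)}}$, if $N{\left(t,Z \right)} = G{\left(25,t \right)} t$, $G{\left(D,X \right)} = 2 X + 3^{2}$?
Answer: $\frac{603026}{404241} \approx 1.4917$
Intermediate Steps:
$G{\left(D,X \right)} = 9 + 2 X$ ($G{\left(D,X \right)} = 2 X + 9 = 9 + 2 X$)
$N{\left(t,Z \right)} = t \left(9 + 2 t\right)$ ($N{\left(t,Z \right)} = \left(9 + 2 t\right) t = t \left(9 + 2 t\right)$)
$\frac{329372 + 273654}{284446 + N{\left(-247,312 \right)}} = \frac{329372 + 273654}{284446 - 247 \left(9 + 2 \left(-247\right)\right)} = \frac{603026}{284446 - 247 \left(9 - 494\right)} = \frac{603026}{284446 - -119795} = \frac{603026}{284446 + 119795} = \frac{603026}{404241}$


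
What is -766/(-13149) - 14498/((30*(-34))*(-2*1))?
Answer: -31511927/4470660 ≈ -7.0486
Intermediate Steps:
-766/(-13149) - 14498/((30*(-34))*(-2*1)) = -766*(-1/13149) - 14498/((-1020*(-2))) = 766/13149 - 14498/2040 = 766/13149 - 14498*1/2040 = 766/13149 - 7249/1020 = -31511927/4470660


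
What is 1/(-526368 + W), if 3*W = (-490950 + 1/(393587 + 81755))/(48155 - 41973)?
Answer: -8815692732/4640531921112275 ≈ -1.8997e-6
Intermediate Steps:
W = -233369154899/8815692732 (W = ((-490950 + 1/(393587 + 81755))/(48155 - 41973))/3 = ((-490950 + 1/475342)/6182)/3 = ((-490950 + 1/475342)*(1/6182))/3 = (-233369154899/475342*1/6182)/3 = (1/3)*(-233369154899/2938564244) = -233369154899/8815692732 ≈ -26.472)
1/(-526368 + W) = 1/(-526368 - 233369154899/8815692732) = 1/(-4640531921112275/8815692732) = -8815692732/4640531921112275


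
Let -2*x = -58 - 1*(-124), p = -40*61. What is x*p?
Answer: 80520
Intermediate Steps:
p = -2440
x = -33 (x = -(-58 - 1*(-124))/2 = -(-58 + 124)/2 = -½*66 = -33)
x*p = -33*(-2440) = 80520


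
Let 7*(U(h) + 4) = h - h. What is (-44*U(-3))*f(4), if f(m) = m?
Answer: 704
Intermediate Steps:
U(h) = -4 (U(h) = -4 + (h - h)/7 = -4 + (1/7)*0 = -4 + 0 = -4)
(-44*U(-3))*f(4) = -44*(-4)*4 = 176*4 = 704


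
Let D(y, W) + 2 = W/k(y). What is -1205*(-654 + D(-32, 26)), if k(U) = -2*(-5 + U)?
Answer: 29232095/37 ≈ 7.9006e+5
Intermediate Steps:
k(U) = 10 - 2*U
D(y, W) = -2 + W/(10 - 2*y)
-1205*(-654 + D(-32, 26)) = -1205*(-654 + (20 - 1*26 - 4*(-32))/(2*(-5 - 32))) = -1205*(-654 + (1/2)*(20 - 26 + 128)/(-37)) = -1205*(-654 + (1/2)*(-1/37)*122) = -1205*(-654 - 61/37) = -1205*(-24259/37) = 29232095/37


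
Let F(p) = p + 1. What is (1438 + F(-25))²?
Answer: 1999396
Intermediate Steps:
F(p) = 1 + p
(1438 + F(-25))² = (1438 + (1 - 25))² = (1438 - 24)² = 1414² = 1999396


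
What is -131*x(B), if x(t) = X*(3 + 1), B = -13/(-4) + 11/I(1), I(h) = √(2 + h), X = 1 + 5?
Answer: -3144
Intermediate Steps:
X = 6
B = 13/4 + 11*√3/3 (B = -13/(-4) + 11/(√(2 + 1)) = -13*(-¼) + 11/(√3) = 13/4 + 11*(√3/3) = 13/4 + 11*√3/3 ≈ 9.6009)
x(t) = 24 (x(t) = 6*(3 + 1) = 6*4 = 24)
-131*x(B) = -131*24 = -3144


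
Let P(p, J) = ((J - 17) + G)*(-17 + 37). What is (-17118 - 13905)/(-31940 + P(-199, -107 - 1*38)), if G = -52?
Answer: 31023/36220 ≈ 0.85652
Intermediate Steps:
P(p, J) = -1380 + 20*J (P(p, J) = ((J - 17) - 52)*(-17 + 37) = ((-17 + J) - 52)*20 = (-69 + J)*20 = -1380 + 20*J)
(-17118 - 13905)/(-31940 + P(-199, -107 - 1*38)) = (-17118 - 13905)/(-31940 + (-1380 + 20*(-107 - 1*38))) = -31023/(-31940 + (-1380 + 20*(-107 - 38))) = -31023/(-31940 + (-1380 + 20*(-145))) = -31023/(-31940 + (-1380 - 2900)) = -31023/(-31940 - 4280) = -31023/(-36220) = -31023*(-1/36220) = 31023/36220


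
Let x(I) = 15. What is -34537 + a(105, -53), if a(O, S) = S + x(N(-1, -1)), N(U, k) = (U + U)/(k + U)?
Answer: -34575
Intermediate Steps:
N(U, k) = 2*U/(U + k) (N(U, k) = (2*U)/(U + k) = 2*U/(U + k))
a(O, S) = 15 + S (a(O, S) = S + 15 = 15 + S)
-34537 + a(105, -53) = -34537 + (15 - 53) = -34537 - 38 = -34575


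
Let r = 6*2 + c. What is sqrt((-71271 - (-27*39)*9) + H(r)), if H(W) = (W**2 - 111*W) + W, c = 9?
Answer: I*sqrt(63663) ≈ 252.32*I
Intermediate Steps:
r = 21 (r = 6*2 + 9 = 12 + 9 = 21)
H(W) = W**2 - 110*W
sqrt((-71271 - (-27*39)*9) + H(r)) = sqrt((-71271 - (-27*39)*9) + 21*(-110 + 21)) = sqrt((-71271 - (-1053)*9) + 21*(-89)) = sqrt((-71271 - 1*(-9477)) - 1869) = sqrt((-71271 + 9477) - 1869) = sqrt(-61794 - 1869) = sqrt(-63663) = I*sqrt(63663)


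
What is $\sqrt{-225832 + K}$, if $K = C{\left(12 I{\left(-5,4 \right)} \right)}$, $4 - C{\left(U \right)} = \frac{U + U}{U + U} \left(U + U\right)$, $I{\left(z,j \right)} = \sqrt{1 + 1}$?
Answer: $2 \sqrt{-56457 - 6 \sqrt{2}} \approx 475.25 i$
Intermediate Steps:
$I{\left(z,j \right)} = \sqrt{2}$
$C{\left(U \right)} = 4 - 2 U$ ($C{\left(U \right)} = 4 - \frac{U + U}{U + U} \left(U + U\right) = 4 - \frac{2 U}{2 U} 2 U = 4 - 2 U \frac{1}{2 U} 2 U = 4 - 1 \cdot 2 U = 4 - 2 U$)
$K = 4 - 24 \sqrt{2}$ ($K = 4 - 2 \cdot 12 \sqrt{2} = 4 - 24 \sqrt{2} \approx -29.941$)
$\sqrt{-225832 + K} = \sqrt{-225832 + \left(4 - 24 \sqrt{2}\right)} = \sqrt{-225828 - 24 \sqrt{2}}$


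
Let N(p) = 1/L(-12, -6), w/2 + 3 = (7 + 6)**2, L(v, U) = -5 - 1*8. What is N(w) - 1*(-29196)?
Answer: 379547/13 ≈ 29196.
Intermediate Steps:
L(v, U) = -13 (L(v, U) = -5 - 8 = -13)
w = 332 (w = -6 + 2*(7 + 6)**2 = -6 + 2*13**2 = -6 + 2*169 = -6 + 338 = 332)
N(p) = -1/13 (N(p) = 1/(-13) = -1/13)
N(w) - 1*(-29196) = -1/13 - 1*(-29196) = -1/13 + 29196 = 379547/13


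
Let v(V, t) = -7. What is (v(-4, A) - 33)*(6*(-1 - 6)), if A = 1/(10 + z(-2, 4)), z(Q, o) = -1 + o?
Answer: 1680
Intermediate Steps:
A = 1/13 (A = 1/(10 + (-1 + 4)) = 1/(10 + 3) = 1/13 ≈ 0.076923)
(v(-4, A) - 33)*(6*(-1 - 6)) = (-7 - 33)*(6*(-1 - 6)) = -240*(-7) = -40*(-42) = 1680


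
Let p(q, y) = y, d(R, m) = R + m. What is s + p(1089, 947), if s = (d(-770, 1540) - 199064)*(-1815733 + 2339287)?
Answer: -103817615929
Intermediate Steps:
s = -103817616876 (s = ((-770 + 1540) - 199064)*(-1815733 + 2339287) = (770 - 199064)*523554 = -198294*523554 = -103817616876)
s + p(1089, 947) = -103817616876 + 947 = -103817615929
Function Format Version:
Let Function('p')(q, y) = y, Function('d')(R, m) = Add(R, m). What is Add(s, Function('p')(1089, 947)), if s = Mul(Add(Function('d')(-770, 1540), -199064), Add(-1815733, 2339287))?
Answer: -103817615929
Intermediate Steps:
s = -103817616876 (s = Mul(Add(Add(-770, 1540), -199064), Add(-1815733, 2339287)) = Mul(Add(770, -199064), 523554) = Mul(-198294, 523554) = -103817616876)
Add(s, Function('p')(1089, 947)) = Add(-103817616876, 947) = -103817615929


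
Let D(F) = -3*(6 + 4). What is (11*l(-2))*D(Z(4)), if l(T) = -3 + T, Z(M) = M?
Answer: 1650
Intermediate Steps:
D(F) = -30 (D(F) = -3*10 = -30)
(11*l(-2))*D(Z(4)) = (11*(-3 - 2))*(-30) = (11*(-5))*(-30) = -55*(-30) = 1650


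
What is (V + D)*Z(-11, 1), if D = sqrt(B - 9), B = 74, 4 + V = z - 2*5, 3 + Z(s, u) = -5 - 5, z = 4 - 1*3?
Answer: 169 - 13*sqrt(65) ≈ 64.191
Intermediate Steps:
z = 1 (z = 4 - 3 = 1)
Z(s, u) = -13 (Z(s, u) = -3 + (-5 - 5) = -3 - 10 = -13)
V = -13 (V = -4 + (1 - 2*5) = -4 + (1 - 10) = -4 - 9 = -13)
D = sqrt(65) (D = sqrt(74 - 9) = sqrt(65) ≈ 8.0623)
(V + D)*Z(-11, 1) = (-13 + sqrt(65))*(-13) = 169 - 13*sqrt(65)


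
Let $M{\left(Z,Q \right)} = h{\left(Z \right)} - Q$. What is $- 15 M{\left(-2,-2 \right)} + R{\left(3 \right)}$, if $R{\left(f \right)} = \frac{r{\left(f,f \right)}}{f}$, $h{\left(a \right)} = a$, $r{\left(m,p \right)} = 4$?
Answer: $\frac{4}{3} \approx 1.3333$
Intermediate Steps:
$M{\left(Z,Q \right)} = Z - Q$
$R{\left(f \right)} = \frac{4}{f}$
$- 15 M{\left(-2,-2 \right)} + R{\left(3 \right)} = - 15 \left(-2 - -2\right) + \frac{4}{3} = - 15 \left(-2 + 2\right) + 4 \cdot \frac{1}{3} = \left(-15\right) 0 + \frac{4}{3} = 0 + \frac{4}{3} = \frac{4}{3}$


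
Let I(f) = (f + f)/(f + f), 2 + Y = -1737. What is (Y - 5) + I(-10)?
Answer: -1743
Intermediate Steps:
Y = -1739 (Y = -2 - 1737 = -1739)
I(f) = 1 (I(f) = (2*f)/((2*f)) = (2*f)*(1/(2*f)) = 1)
(Y - 5) + I(-10) = (-1739 - 5) + 1 = -1744 + 1 = -1743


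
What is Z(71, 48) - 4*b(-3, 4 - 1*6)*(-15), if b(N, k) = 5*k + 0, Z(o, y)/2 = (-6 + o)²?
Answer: 7850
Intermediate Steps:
Z(o, y) = 2*(-6 + o)²
b(N, k) = 5*k
Z(71, 48) - 4*b(-3, 4 - 1*6)*(-15) = 2*(-6 + 71)² - 4*(5*(4 - 1*6))*(-15) = 2*65² - 4*(5*(4 - 6))*(-15) = 2*4225 - 4*(5*(-2))*(-15) = 8450 - 4*(-10)*(-15) = 8450 - (-40)*(-15) = 8450 - 1*600 = 8450 - 600 = 7850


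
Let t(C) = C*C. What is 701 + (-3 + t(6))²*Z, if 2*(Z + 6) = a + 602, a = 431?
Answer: 1113271/2 ≈ 5.5664e+5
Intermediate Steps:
t(C) = C²
Z = 1021/2 (Z = -6 + (431 + 602)/2 = -6 + (½)*1033 = -6 + 1033/2 = 1021/2 ≈ 510.50)
701 + (-3 + t(6))²*Z = 701 + (-3 + 6²)²*(1021/2) = 701 + (-3 + 36)²*(1021/2) = 701 + 33²*(1021/2) = 701 + 1089*(1021/2) = 701 + 1111869/2 = 1113271/2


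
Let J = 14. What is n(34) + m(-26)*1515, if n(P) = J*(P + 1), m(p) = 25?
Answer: 38365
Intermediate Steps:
n(P) = 14 + 14*P (n(P) = 14*(P + 1) = 14*(1 + P) = 14 + 14*P)
n(34) + m(-26)*1515 = (14 + 14*34) + 25*1515 = (14 + 476) + 37875 = 490 + 37875 = 38365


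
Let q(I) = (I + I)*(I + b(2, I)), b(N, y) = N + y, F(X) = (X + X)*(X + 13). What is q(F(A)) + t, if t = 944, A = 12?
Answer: 1443344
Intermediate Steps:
F(X) = 2*X*(13 + X) (F(X) = (2*X)*(13 + X) = 2*X*(13 + X))
q(I) = 2*I*(2 + 2*I) (q(I) = (I + I)*(I + (2 + I)) = (2*I)*(2 + 2*I) = 2*I*(2 + 2*I))
q(F(A)) + t = 4*(2*12*(13 + 12))*(1 + 2*12*(13 + 12)) + 944 = 4*(2*12*25)*(1 + 2*12*25) + 944 = 4*600*(1 + 600) + 944 = 4*600*601 + 944 = 1442400 + 944 = 1443344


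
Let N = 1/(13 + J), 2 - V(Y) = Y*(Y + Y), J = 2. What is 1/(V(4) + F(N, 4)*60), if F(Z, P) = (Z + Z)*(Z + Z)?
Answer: -15/434 ≈ -0.034562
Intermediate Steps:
V(Y) = 2 - 2*Y² (V(Y) = 2 - Y*(Y + Y) = 2 - Y*2*Y = 2 - 2*Y²)
N = 1/15 (N = 1/(13 + 2) = 1/15 ≈ 0.066667)
F(Z, P) = 4*Z² (F(Z, P) = (2*Z)*(2*Z) = 4*Z²)
1/(V(4) + F(N, 4)*60) = 1/((2 - 2*4²) + (4*(1/15)²)*60) = 1/((2 - 2*16) + (4*(1/225))*60) = 1/((2 - 32) + (4/225)*60) = 1/(-30 + 16/15) = 1/(-434/15) = -15/434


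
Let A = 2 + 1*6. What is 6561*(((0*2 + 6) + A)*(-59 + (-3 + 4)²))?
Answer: -5327532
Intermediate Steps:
A = 8 (A = 2 + 6 = 8)
6561*(((0*2 + 6) + A)*(-59 + (-3 + 4)²)) = 6561*(((0*2 + 6) + 8)*(-59 + (-3 + 4)²)) = 6561*(((0 + 6) + 8)*(-59 + 1²)) = 6561*((6 + 8)*(-59 + 1)) = 6561*(14*(-58)) = 6561*(-812) = -5327532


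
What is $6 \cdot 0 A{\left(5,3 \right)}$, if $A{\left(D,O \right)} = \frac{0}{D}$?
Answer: $0$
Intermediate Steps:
$A{\left(D,O \right)} = 0$
$6 \cdot 0 A{\left(5,3 \right)} = 6 \cdot 0 \cdot 0 = 0 \cdot 0 = 0$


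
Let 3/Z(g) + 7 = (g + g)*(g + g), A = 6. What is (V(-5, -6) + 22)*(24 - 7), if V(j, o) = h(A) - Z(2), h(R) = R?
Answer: 1411/3 ≈ 470.33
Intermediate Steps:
Z(g) = 3/(-7 + 4*g**2) (Z(g) = 3/(-7 + (g + g)*(g + g)) = 3/(-7 + (2*g)*(2*g)) = 3/(-7 + 4*g**2))
V(j, o) = 17/3 (V(j, o) = 6 - 3/(-7 + 4*2**2) = 6 - 3/(-7 + 4*4) = 6 - 3/(-7 + 16) = 6 - 3/9 = 6 - 1*1/3 = 6 - 1/3 = 17/3)
(V(-5, -6) + 22)*(24 - 7) = (17/3 + 22)*(24 - 7) = (83/3)*17 = 1411/3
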